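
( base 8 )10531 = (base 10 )4441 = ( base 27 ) 62d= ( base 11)3378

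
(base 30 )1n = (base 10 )53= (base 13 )41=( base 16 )35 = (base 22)29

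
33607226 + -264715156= - 231107930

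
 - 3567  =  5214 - 8781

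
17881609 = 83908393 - 66026784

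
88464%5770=1914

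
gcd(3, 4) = 1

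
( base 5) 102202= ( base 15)1037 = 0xd63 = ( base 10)3427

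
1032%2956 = 1032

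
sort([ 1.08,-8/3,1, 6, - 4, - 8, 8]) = [ - 8, - 4, - 8/3,1,1.08 , 6,8]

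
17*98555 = 1675435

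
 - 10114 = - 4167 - 5947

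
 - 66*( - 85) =5610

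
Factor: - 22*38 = -2^2*11^1*19^1 =-  836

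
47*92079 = 4327713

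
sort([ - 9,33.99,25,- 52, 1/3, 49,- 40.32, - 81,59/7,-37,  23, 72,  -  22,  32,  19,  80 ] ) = [-81,-52,-40.32,-37, - 22, - 9,1/3,  59/7, 19,23,25,32,33.99,49,72,80]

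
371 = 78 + 293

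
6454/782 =3227/391 = 8.25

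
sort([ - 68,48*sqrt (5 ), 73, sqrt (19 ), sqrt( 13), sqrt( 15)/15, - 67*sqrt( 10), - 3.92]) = [-67 * sqrt(10), - 68, - 3.92, sqrt( 15)/15,sqrt( 13),sqrt ( 19 ),73, 48 * sqrt( 5)] 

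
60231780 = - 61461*( - 980)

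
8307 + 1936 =10243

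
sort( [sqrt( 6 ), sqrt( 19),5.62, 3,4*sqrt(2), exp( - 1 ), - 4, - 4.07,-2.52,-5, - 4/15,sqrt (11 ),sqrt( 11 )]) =[ - 5, - 4.07, - 4,  -  2.52, - 4/15,exp( - 1), sqrt( 6),  3, sqrt (11 ),  sqrt (11), sqrt(19) , 5.62, 4*sqrt( 2)] 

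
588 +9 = 597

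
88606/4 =22151+1/2 = 22151.50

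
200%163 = 37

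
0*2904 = 0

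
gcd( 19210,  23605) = 5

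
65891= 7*9413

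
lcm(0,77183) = 0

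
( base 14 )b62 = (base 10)2242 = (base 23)45B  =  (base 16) 8c2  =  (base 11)1759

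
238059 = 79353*3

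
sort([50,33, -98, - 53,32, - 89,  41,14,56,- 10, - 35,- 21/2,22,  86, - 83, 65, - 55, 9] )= [ - 98, - 89 ,  -  83, - 55, - 53,-35, - 21/2, - 10, 9 , 14,22,32 , 33 , 41,50 , 56,65, 86]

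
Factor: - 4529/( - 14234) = 7/22 =2^(-1 ) *7^1 * 11^ ( - 1 ) 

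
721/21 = 34+1/3 = 34.33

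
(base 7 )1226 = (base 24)j5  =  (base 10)461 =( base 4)13031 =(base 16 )1CD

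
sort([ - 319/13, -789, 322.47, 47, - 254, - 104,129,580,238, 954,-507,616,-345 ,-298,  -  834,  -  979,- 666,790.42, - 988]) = [  -  988,-979,-834,-789,  -  666, - 507,-345 , - 298,  -  254,-104,-319/13,47,129,238,322.47, 580,616,790.42,954 ]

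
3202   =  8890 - 5688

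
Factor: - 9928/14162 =-2^2 * 17^1*97^ ( - 1 ) =- 68/97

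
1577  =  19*83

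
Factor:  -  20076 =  - 2^2 *3^1*7^1*239^1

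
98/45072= 49/22536 = 0.00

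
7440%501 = 426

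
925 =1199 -274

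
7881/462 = 2627/154 = 17.06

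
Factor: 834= 2^1*3^1*139^1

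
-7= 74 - 81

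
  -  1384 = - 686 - 698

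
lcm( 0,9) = 0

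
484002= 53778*9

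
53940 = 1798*30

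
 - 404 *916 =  - 370064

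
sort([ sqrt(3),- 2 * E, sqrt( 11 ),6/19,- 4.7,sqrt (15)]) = [ - 2*E, - 4.7, 6/19, sqrt( 3 ), sqrt ( 11), sqrt( 15) ] 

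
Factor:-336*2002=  - 672672 = - 2^5 * 3^1 * 7^2*11^1*13^1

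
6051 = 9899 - 3848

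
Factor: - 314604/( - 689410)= 162/355 = 2^1 * 3^4*5^( -1)*71^( - 1) 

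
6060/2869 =2+322/2869 = 2.11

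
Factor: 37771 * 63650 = 2^1*5^2*19^1*67^1*  107^1*353^1  =  2404124150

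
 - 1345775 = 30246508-31592283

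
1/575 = 1/575  =  0.00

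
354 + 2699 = 3053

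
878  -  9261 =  -8383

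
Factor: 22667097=3^1 * 211^1* 35809^1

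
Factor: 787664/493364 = 2^2*19^1*2591^1 * 123341^( - 1) = 196916/123341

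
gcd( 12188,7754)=2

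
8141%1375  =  1266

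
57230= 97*590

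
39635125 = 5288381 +34346744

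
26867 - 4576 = 22291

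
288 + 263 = 551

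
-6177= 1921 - 8098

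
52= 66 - 14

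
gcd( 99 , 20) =1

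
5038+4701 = 9739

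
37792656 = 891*42416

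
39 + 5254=5293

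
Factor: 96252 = 2^2 * 3^1*13^1 *617^1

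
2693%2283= 410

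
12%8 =4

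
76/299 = 76/299= 0.25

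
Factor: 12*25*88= 26400 = 2^5*3^1*5^2*11^1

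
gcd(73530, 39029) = 1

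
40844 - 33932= 6912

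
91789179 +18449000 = 110238179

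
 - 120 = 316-436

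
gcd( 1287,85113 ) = 9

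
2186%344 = 122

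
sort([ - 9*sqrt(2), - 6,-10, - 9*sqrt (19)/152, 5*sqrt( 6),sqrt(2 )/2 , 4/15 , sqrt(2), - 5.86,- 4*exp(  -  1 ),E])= [ - 9 * sqrt (2), - 10, - 6 ,-5.86, - 4*exp( - 1), - 9*sqrt(19)/152, 4/15,sqrt( 2)/2,sqrt(2),E,5*sqrt( 6) ]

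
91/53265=91/53265 = 0.00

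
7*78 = 546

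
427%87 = 79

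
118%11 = 8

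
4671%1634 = 1403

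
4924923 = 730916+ 4194007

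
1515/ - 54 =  - 505/18=- 28.06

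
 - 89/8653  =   - 1 + 8564/8653 = -  0.01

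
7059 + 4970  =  12029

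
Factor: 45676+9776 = 55452 = 2^2*  3^1*4621^1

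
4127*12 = 49524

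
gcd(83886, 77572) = 902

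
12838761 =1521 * 8441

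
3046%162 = 130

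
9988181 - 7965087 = 2023094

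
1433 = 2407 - 974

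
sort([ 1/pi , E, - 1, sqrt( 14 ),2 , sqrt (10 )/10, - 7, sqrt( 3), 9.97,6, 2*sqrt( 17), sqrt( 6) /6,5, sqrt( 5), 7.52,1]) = [ - 7 , - 1,  sqrt(10 )/10,1/pi,  sqrt( 6) /6,1, sqrt(3), 2,sqrt( 5),E,  sqrt(14),5,6,7.52, 2*sqrt ( 17), 9.97]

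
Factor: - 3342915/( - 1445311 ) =3^2*5^1*7^(-1 )*19^ (-1)*10867^( - 1 )*74287^1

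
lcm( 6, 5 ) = 30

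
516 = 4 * 129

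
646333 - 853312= -206979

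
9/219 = 3/73 = 0.04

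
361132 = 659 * 548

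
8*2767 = 22136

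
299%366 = 299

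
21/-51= - 7/17=-0.41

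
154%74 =6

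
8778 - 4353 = 4425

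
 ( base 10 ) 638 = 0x27e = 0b1001111110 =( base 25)10d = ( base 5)10023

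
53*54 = 2862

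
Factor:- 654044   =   - 2^2*113^1* 1447^1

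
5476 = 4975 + 501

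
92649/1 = 92649 = 92649.00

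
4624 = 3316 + 1308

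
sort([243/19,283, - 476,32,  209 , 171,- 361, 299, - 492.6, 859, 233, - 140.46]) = [ - 492.6,  -  476, - 361 , - 140.46,243/19,32 , 171,  209,233,283,299,859] 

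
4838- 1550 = 3288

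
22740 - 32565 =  - 9825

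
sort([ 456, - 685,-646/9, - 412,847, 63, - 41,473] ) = [ - 685, - 412, - 646/9, - 41 , 63,456,473,847]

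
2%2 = 0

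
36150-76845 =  - 40695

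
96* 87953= 8443488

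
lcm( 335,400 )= 26800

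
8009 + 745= 8754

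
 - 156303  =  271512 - 427815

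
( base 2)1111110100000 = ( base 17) 1B04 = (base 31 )8d5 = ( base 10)8096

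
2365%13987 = 2365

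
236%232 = 4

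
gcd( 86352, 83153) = 7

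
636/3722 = 318/1861 = 0.17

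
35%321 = 35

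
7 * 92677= 648739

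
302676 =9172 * 33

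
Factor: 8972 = 2^2*2243^1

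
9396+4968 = 14364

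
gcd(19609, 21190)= 1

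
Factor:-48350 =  - 2^1*5^2*967^1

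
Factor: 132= 2^2*3^1*11^1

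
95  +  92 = 187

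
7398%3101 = 1196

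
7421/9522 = 7421/9522 = 0.78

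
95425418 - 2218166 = 93207252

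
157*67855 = 10653235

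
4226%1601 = 1024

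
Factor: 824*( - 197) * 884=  -143497952=-2^5*13^1*17^1*103^1*197^1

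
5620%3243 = 2377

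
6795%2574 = 1647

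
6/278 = 3/139 = 0.02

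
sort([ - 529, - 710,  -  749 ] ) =[ - 749,-710, - 529]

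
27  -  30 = -3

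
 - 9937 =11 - 9948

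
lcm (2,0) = 0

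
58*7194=417252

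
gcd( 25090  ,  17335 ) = 5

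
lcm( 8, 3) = 24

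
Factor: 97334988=2^2 *3^1*23^1*73^1*4831^1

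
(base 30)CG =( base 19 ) 10f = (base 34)B2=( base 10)376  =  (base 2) 101111000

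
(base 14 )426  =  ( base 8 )1462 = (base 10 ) 818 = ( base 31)qc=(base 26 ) 15c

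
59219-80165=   -  20946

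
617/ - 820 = - 617/820  =  - 0.75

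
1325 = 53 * 25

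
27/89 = 27/89 = 0.30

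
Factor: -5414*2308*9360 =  - 2^7*3^2*5^1*13^1 * 577^1*2707^1 = - 116957992320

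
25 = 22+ 3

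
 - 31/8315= - 31/8315=- 0.00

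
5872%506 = 306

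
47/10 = 47/10 = 4.70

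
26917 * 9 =242253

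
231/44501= 231/44501 = 0.01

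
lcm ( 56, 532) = 1064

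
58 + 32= 90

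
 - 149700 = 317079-466779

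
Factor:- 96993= - 3^2*13^1 *829^1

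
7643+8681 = 16324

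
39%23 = 16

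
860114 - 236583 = 623531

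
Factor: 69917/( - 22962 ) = - 2^(-1)*3^( - 1 )*43^(  -  1 )*89^( - 1)*139^1*503^1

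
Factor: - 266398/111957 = -2^1*3^(-1 )*11^1 * 67^(-1 )*557^( -1)*12109^1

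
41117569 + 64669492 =105787061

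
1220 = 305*4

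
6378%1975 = 453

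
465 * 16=7440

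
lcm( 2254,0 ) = 0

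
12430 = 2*6215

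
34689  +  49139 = 83828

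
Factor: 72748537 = 31^1*  2346727^1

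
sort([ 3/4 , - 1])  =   [- 1,  3/4] 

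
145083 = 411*353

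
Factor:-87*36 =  - 2^2*3^3*29^1 = - 3132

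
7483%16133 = 7483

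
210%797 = 210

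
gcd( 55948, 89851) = 1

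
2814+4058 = 6872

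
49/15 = 49/15 = 3.27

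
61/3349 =61/3349 =0.02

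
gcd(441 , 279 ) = 9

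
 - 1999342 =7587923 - 9587265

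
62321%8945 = 8651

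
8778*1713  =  15036714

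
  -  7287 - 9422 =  - 16709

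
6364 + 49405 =55769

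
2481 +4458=6939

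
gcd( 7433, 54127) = 1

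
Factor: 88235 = 5^1*7^1*2521^1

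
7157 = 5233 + 1924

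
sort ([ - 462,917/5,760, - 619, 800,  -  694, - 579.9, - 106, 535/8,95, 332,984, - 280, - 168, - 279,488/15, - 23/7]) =[ - 694, - 619,-579.9, - 462, - 280 ,-279, - 168, - 106,-23/7, 488/15,535/8,95,917/5,332,760,800, 984] 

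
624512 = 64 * 9758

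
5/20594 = 5/20594 = 0.00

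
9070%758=732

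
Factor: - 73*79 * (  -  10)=2^1  *5^1* 73^1*79^1 =57670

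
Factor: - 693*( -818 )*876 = 496581624 = 2^3 *3^3 * 7^1*11^1*73^1 *409^1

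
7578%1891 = 14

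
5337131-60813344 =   -  55476213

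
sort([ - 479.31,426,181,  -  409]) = [- 479.31, - 409, 181,426]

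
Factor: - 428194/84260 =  - 2^(-1 )*  5^(-1)*11^( - 1)*13^1*43^1 = - 559/110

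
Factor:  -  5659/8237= -5659^1*8237^( - 1) 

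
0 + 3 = 3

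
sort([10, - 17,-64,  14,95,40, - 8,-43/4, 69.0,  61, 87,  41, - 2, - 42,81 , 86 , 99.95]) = [ - 64, - 42, - 17, - 43/4, - 8, - 2, 10,14,40,41, 61,69.0,81 , 86,87, 95, 99.95 ]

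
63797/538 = 118 + 313/538 = 118.58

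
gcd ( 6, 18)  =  6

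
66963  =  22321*3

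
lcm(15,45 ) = 45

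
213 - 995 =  - 782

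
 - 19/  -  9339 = 19/9339 = 0.00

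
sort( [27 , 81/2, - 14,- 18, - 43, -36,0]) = [ - 43, - 36,-18, - 14, 0 , 27, 81/2]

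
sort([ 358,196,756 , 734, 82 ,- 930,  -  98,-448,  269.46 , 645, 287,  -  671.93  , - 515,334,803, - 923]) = [- 930, - 923 , - 671.93, - 515, - 448,-98, 82, 196,  269.46, 287, 334, 358 , 645,  734, 756, 803]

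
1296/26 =49 + 11/13=49.85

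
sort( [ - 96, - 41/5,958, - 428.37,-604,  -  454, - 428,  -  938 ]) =[  -  938,-604, - 454, - 428.37, - 428, - 96, - 41/5,958 ]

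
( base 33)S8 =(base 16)3a4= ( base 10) 932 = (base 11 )778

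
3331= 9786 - 6455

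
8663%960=23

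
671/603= 1+68/603 = 1.11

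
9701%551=334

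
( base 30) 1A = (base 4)220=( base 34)16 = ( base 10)40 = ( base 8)50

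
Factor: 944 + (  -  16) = 928 = 2^5 *29^1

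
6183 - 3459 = 2724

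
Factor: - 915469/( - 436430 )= 2^( - 1)*5^( - 1 )* 19^( - 1)*23^1*53^1*751^1 * 2297^( - 1 )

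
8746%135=106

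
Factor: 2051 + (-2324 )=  - 273= - 3^1 * 7^1 * 13^1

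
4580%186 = 116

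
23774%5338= 2422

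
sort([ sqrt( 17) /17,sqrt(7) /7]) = [ sqrt( 17 )/17,sqrt(7)/7] 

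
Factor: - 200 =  - 2^3*5^2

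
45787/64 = 715 +27/64= 715.42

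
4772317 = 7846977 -3074660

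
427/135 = 427/135 = 3.16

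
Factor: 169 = 13^2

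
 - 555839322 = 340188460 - 896027782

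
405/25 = 16 + 1/5 = 16.20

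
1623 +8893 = 10516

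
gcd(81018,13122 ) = 18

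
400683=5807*69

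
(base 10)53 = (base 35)1i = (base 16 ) 35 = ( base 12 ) 45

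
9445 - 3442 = 6003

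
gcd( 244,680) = 4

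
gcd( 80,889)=1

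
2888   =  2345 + 543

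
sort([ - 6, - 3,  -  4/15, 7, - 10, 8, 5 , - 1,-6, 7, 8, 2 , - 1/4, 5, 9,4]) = [ - 10,-6,  -  6, - 3, - 1, - 4/15,-1/4,  2, 4, 5,5,7, 7, 8,  8 , 9]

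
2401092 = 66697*36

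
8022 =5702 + 2320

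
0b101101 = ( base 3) 1200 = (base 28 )1h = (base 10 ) 45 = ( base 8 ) 55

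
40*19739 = 789560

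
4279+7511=11790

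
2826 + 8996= 11822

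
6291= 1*6291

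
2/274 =1/137 = 0.01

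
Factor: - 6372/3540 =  - 3^2*5^( - 1) = - 9/5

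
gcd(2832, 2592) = 48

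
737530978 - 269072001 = 468458977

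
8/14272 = 1/1784 = 0.00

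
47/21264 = 47/21264  =  0.00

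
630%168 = 126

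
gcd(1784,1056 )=8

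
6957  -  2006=4951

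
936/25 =37 + 11/25 = 37.44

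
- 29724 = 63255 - 92979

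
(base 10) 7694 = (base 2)1111000001110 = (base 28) 9MM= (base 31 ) 806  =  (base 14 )2B38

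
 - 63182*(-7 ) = 442274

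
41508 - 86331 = -44823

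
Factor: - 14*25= - 350= - 2^1*5^2*7^1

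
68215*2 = 136430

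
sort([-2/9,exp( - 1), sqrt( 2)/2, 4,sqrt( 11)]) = [ - 2/9,  exp( - 1), sqrt( 2)/2 , sqrt( 11 ), 4 ] 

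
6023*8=48184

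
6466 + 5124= 11590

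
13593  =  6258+7335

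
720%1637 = 720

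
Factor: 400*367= 146800=2^4*  5^2*367^1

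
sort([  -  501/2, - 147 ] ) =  [ - 501/2, - 147 ]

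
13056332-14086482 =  - 1030150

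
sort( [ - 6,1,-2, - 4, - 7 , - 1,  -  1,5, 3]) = [ - 7,-6, - 4, - 2, - 1, - 1, 1 , 3,5 ]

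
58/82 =29/41 =0.71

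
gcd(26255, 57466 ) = 59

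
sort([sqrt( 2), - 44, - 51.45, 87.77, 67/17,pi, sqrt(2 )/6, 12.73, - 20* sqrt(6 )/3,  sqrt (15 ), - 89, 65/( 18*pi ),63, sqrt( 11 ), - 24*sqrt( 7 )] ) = [ -89, -24*sqrt( 7), - 51.45, - 44, -20*sqrt (6)/3, sqrt(2 )/6,65/( 18 * pi), sqrt(2), pi, sqrt (11 ), sqrt( 15), 67/17, 12.73, 63, 87.77 ] 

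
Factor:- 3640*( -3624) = 13191360 = 2^6*3^1*5^1*7^1 * 13^1*151^1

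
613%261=91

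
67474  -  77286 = -9812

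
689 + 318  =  1007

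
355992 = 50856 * 7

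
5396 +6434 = 11830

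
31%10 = 1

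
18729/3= 6243 = 6243.00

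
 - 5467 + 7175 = 1708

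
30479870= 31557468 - 1077598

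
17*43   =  731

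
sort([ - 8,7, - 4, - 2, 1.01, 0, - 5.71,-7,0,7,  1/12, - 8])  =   [  -  8,-8, - 7, - 5.71, - 4, - 2,0,0,1/12, 1.01,7,7]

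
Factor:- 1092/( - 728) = 3/2 = 2^(  -  1)*3^1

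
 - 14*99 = -1386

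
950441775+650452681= 1600894456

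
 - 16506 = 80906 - 97412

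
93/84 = 1 + 3/28 = 1.11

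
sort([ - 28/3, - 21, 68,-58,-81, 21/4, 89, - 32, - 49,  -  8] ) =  [  -  81,-58, - 49, - 32  , - 21,-28/3, - 8,21/4,  68,89 ]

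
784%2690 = 784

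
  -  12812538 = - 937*13674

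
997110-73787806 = - 72790696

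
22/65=22/65  =  0.34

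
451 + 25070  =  25521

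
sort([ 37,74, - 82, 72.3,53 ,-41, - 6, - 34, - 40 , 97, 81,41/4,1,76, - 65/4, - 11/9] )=[ - 82, - 41,- 40,  -  34, - 65/4, - 6, - 11/9, 1,  41/4,37, 53,  72.3, 74,76,81, 97 ] 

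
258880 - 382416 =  - 123536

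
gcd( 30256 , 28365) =1891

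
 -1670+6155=4485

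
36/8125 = 36/8125= 0.00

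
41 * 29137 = 1194617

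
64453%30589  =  3275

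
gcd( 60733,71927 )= 1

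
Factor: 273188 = 2^2*163^1*419^1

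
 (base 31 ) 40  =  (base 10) 124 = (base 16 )7C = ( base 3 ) 11121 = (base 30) 44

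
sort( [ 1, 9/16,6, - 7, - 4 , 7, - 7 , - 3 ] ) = [ - 7,-7, - 4 ,-3,9/16,1, 6,7]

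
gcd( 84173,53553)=1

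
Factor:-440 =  - 2^3*5^1*11^1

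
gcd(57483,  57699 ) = 27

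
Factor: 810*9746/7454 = 3947130/3727 = 2^1*3^4*5^1*11^1*443^1*3727^( - 1) 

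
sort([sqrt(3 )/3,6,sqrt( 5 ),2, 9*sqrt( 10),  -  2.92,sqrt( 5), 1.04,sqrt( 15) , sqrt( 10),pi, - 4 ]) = [ - 4,-2.92,sqrt (3)/3,1.04,2, sqrt(5 ),sqrt(5),pi,sqrt ( 10),sqrt (15), 6, 9 * sqrt( 10 )] 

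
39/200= 39/200 = 0.20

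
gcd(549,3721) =61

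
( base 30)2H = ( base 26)2P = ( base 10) 77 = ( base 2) 1001101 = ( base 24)35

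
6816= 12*568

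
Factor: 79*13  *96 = 2^5 * 3^1 * 13^1*79^1 = 98592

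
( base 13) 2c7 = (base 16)1F5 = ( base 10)501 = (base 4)13311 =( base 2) 111110101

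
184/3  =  61 + 1/3 = 61.33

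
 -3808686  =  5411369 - 9220055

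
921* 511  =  470631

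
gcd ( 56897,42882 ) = 1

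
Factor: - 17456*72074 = -2^5*1091^1*36037^1 = - 1258123744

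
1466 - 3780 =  - 2314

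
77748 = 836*93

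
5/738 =5/738= 0.01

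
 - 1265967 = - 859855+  - 406112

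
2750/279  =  9  +  239/279 = 9.86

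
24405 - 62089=  -  37684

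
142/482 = 71/241 = 0.29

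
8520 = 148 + 8372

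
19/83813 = 19/83813 = 0.00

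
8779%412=127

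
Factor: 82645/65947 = 5^1*7^ ( - 1)*9421^ ( - 1)*16529^1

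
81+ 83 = 164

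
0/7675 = 0  =  0.00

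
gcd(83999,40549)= 1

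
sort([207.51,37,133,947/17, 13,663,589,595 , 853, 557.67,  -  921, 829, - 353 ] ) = [-921, - 353,  13,37,947/17 , 133,207.51, 557.67,589, 595,663,829,853 ]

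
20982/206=101+88/103 = 101.85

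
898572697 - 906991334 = - 8418637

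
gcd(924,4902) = 6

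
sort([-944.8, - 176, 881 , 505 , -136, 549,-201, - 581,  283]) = [ - 944.8, - 581, - 201, - 176,- 136, 283,505, 549,881]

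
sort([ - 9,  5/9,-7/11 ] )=[ - 9,-7/11,5/9 ]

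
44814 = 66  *679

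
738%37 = 35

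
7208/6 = 3604/3 = 1201.33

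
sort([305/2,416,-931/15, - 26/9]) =[ - 931/15, - 26/9, 305/2,416]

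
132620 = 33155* 4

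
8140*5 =40700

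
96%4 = 0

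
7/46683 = 1/6669 = 0.00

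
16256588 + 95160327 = 111416915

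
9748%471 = 328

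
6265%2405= 1455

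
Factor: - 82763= - 82763^1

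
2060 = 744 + 1316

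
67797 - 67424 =373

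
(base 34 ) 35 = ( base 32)3B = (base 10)107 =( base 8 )153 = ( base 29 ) 3k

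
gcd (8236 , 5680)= 284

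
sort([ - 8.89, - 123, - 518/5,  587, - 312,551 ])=[ - 312, - 123, -518/5, - 8.89,  551 , 587]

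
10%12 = 10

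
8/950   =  4/475  =  0.01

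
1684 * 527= 887468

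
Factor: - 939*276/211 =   -  259164/211=- 2^2 * 3^2  *23^1 * 211^( - 1) * 313^1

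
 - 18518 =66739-85257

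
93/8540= 93/8540 = 0.01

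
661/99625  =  661/99625 = 0.01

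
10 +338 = 348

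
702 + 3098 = 3800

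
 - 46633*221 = -10305893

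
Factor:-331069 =-251^1*1319^1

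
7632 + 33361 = 40993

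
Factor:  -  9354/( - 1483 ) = 2^1*3^1*1483^ (-1 )*1559^1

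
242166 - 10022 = 232144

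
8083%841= 514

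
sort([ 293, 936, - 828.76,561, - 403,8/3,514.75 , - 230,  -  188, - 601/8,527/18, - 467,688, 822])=[  -  828.76 , - 467, - 403, -230, - 188,-601/8,8/3,527/18,293,514.75,561 , 688,822,936] 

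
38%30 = 8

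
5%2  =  1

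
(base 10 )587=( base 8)1113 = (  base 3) 210202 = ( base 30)JH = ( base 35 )GR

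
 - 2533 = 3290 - 5823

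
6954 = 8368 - 1414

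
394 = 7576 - 7182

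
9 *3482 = 31338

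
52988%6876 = 4856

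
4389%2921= 1468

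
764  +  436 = 1200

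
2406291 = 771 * 3121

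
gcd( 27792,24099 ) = 3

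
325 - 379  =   - 54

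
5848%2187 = 1474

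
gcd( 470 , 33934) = 94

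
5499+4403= 9902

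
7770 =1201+6569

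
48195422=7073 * 6814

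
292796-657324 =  - 364528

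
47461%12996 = 8473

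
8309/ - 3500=-3+313/500 = - 2.37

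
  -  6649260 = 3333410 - 9982670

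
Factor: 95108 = 2^2*  13^1*31^1*59^1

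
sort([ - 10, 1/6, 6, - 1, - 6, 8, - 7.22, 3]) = [ - 10, - 7.22, - 6, - 1, 1/6,3,6,8]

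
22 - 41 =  - 19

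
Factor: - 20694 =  - 2^1 * 3^1*3449^1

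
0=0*1261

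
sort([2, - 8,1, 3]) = [-8, 1,2, 3]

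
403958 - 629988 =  - 226030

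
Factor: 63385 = 5^1*7^1 * 1811^1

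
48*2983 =143184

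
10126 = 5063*2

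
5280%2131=1018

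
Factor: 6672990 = 2^1*3^1  *  5^1 * 19^1*23^1*509^1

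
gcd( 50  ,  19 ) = 1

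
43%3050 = 43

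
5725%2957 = 2768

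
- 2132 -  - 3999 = 1867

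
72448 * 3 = 217344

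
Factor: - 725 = - 5^2*29^1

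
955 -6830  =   - 5875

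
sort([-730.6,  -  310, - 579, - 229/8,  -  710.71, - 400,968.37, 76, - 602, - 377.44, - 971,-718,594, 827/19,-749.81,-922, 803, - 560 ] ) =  [ - 971,  -  922,-749.81,-730.6, - 718, - 710.71,-602 ,- 579, - 560,-400, - 377.44, - 310, - 229/8,827/19, 76, 594,803, 968.37 ]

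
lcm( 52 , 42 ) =1092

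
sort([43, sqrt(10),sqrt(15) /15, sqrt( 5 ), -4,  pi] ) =[-4, sqrt(15 )/15, sqrt( 5),pi,sqrt( 10),43]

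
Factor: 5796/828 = 7 = 7^1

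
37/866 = 37/866  =  0.04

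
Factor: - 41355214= - 2^1*67^1 * 308621^1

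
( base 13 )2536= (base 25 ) 8B9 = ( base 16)14A4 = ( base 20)D44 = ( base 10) 5284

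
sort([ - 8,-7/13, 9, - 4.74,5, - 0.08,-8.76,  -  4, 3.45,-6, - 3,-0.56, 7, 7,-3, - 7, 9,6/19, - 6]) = [ - 8.76,-8, -7 , - 6, - 6,-4.74, - 4, - 3,  -  3 , - 0.56, - 7/13,-0.08,6/19, 3.45, 5, 7 , 7, 9, 9]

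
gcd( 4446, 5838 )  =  6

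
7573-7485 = 88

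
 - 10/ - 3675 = 2/735 =0.00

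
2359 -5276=-2917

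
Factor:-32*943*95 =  - 2866720=- 2^5 * 5^1 * 19^1*23^1*41^1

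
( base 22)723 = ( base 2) 110101101011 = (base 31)3HP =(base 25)5CA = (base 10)3435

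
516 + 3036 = 3552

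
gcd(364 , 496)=4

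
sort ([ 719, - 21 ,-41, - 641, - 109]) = [-641, -109,-41, - 21, 719]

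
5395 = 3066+2329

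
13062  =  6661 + 6401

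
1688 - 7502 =-5814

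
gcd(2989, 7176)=1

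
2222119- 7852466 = -5630347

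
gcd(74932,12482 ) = 2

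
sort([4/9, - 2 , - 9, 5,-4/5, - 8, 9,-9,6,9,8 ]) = [ - 9, - 9,- 8,-2, - 4/5, 4/9, 5,6,8,9,9 ]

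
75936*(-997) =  - 75708192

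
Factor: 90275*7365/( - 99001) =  - 664875375/99001 = - 3^1 * 5^3 * 7^( - 1 )*23^1*157^1*491^1 * 14143^(- 1 ) 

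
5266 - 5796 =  - 530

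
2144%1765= 379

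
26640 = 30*888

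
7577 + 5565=13142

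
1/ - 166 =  - 1 + 165/166 = - 0.01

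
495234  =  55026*9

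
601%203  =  195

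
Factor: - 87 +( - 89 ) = - 2^4*11^1 = -  176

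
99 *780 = 77220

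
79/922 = 79/922 = 0.09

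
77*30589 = 2355353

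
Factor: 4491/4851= 7^( - 2)*11^( - 1 )*499^1= 499/539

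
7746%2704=2338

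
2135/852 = 2135/852 = 2.51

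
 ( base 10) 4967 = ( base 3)20210222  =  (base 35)41W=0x1367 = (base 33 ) 4IH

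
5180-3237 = 1943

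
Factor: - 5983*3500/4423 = -20940500/4423 =-  2^2*5^3*7^1*31^1*193^1*4423^( - 1 )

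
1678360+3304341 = 4982701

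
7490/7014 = 1 + 34/501 = 1.07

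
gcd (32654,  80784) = 2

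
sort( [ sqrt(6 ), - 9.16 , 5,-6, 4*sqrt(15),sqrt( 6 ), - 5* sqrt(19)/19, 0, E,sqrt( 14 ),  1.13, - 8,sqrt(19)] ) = [ - 9.16,-8, - 6,-5*sqrt (19)/19,0,1.13,sqrt ( 6 ),sqrt ( 6),E,  sqrt (14 ),sqrt( 19 ), 5,4*sqrt(15)]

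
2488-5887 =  - 3399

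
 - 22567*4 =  - 90268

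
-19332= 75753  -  95085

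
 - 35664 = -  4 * 8916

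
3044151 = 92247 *33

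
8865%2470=1455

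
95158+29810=124968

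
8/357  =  8/357  =  0.02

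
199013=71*2803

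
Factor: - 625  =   - 5^4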